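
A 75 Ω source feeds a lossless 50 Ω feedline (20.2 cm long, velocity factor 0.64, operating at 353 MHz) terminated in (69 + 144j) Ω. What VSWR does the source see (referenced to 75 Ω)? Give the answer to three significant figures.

λ = v/f = 0.64·c / 353 MHz = 0.544 m
βl = 2π·l/λ = 2π × 0.371 = 134°
tan(βl) = -1.05
Z_in = Z_0·(Z_L + jZ_0·tanβl)/(Z_0 + jZ_L·tanβl) = 7.94 + j25.7 Ω
Γ_s = (Z_in − Z_s)/(Z_in + Z_s) = (-67.1 + j25.7)/(82.9 + j25.7), |Γ_s| = 0.827
VSWR = (1 + |Γ_s|)/(1 − |Γ_s|)

VSWR ≈ 10.6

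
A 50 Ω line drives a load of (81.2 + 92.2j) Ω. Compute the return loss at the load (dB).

Γ = (31.2 + j92.2)/(131.2 + j92.2), |Γ| = 0.607
RL = −20·log₁₀|Γ| = −20·log₁₀(0.607)

RL ≈ 4.34 dB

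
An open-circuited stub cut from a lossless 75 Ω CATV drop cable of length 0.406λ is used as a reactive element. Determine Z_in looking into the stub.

Z_in ≈ +j112 Ω

βl = 2π × 0.406 = 146°
tan(βl) = -0.67
For an open-circuited stub, Z_in = −jZ_0·cot(βl) = −jZ_0/tan(βl)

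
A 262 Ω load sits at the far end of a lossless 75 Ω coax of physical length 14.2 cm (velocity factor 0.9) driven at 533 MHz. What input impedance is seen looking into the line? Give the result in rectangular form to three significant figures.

λ = v/f = 0.9·c / 533 MHz = 0.507 m
βl = 2π·l/λ = 2π × 0.28 = 101°
tan(βl) = tan(101°) = -5.19
Z_in = Z_0·(Z_L + jZ_0·tanβl)/(Z_0 + jZ_L·tanβl)
     = 75·(262 − j389)/(75 − j1360)

Z_in ≈ 22.2 + j13.2 Ω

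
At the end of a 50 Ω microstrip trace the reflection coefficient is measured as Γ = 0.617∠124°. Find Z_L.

Z_L = Z_0·(1 + Γ)/(1 − Γ) = 50·(0.655 + j0.512)/(1.35 − j0.512)

Z_L ≈ 15 + j24.7 Ω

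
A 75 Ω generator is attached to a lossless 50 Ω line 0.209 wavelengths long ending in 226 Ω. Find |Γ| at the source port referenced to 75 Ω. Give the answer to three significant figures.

|Γ| ≈ 0.735

βl = 2π × 0.209 = 75.2°
tan(βl) = 3.8
Z_in = Z_0·(Z_L + jZ_0·tanβl)/(Z_0 + jZ_L·tanβl) = 11.8 − j12.5 Ω
Γ_s = (Z_in − Z_s)/(Z_in + Z_s) = (-63.2 − j12.5)/(86.8 − j12.5), |Γ_s| = 0.735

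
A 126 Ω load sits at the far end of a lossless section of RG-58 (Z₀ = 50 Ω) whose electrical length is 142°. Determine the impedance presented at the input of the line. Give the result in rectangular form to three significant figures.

tan(βl) = tan(142°) = -0.781
Z_in = Z_0·(Z_L + jZ_0·tanβl)/(Z_0 + jZ_L·tanβl)
     = 50·(126 − j39.1)/(50 − j98.4)

Z_in ≈ 41.6 + j42.9 Ω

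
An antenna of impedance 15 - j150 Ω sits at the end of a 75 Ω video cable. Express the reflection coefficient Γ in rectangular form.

Γ = (Z_L − Z_0)/(Z_L + Z_0) = (-60 − j150)/(90 − j150)

Γ ≈ 0.559 − j0.735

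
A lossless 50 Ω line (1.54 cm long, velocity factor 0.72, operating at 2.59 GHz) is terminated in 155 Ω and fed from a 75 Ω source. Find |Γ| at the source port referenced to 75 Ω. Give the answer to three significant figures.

|Γ| ≈ 0.62

λ = v/f = 0.72·c / 2.59 GHz = 0.0834 m
βl = 2π·l/λ = 2π × 0.185 = 66.5°
tan(βl) = 2.3
Z_in = Z_0·(Z_L + jZ_0·tanβl)/(Z_0 + jZ_L·tanβl) = 18.8 − j19.1 Ω
Γ_s = (Z_in − Z_s)/(Z_in + Z_s) = (-56.2 − j19.1)/(93.8 − j19.1), |Γ_s| = 0.62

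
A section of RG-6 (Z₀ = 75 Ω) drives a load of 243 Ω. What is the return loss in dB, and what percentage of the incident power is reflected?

Γ = (243 − 75)/(243 + 75) = 0.528
RL = −20·log₁₀(0.528) = 5.54 dB
P_refl/P_inc = |Γ|² = 0.279

RL ≈ 5.54 dB; 27.9% of incident power reflected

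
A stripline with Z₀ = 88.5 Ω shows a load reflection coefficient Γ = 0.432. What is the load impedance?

Z_L = Z_0·(1 + Γ)/(1 − Γ) = 88.5·(1.43)/(0.568)

Z_L ≈ 223 Ω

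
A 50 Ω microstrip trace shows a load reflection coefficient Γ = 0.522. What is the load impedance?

Z_L ≈ 159 Ω

Z_L = Z_0·(1 + Γ)/(1 − Γ) = 50·(1.52)/(0.478)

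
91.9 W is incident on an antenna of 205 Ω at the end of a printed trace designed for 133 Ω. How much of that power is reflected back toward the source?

Γ = (205 − 133)/(205 + 133) = 0.213
|Γ|² = 0.0454
P_refl = |Γ|²·P_inc = 4.17 W, P_del = (1 − |Γ|²)·P_inc = 87.7 W

P_reflected ≈ 4.17 W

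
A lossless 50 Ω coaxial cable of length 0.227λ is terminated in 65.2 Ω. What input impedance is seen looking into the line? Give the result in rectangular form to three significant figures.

βl = 2π × 0.227 = 81.7°
tan(βl) = tan(81.7°) = 6.87
Z_in = Z_0·(Z_L + jZ_0·tanβl)/(Z_0 + jZ_L·tanβl)
     = 50·(65.2 + j344)/(50 + j448)

Z_in ≈ 38.7 − j2.96 Ω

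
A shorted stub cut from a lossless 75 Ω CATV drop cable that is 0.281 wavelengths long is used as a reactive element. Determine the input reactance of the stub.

βl = 2π × 0.281 = 101°
tan(βl) = -5.07
For a shorted stub, Z_in = jZ_0·tan(βl)

X_in ≈ -380 Ω (capacitive)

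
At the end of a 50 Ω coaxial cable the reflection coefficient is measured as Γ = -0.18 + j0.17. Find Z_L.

Z_L ≈ 33 + j12 Ω

Z_L = Z_0·(1 + Γ)/(1 − Γ) = 50·(0.82 + j0.17)/(1.18 − j0.17)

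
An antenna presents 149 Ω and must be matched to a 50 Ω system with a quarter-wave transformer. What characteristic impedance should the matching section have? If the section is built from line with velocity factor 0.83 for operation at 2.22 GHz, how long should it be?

Z_qwt = √(Z_0·R_L) = √(50 × 149) = √7450
λ = 0.83·c/f = 0.112 m, so l = λ/4 = 0.028 m

Z_qwt ≈ 86.3 Ω; length ≈ 2.8 cm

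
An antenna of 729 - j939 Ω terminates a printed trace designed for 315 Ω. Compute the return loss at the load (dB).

Γ = (414 − j939)/(1044 − j939), |Γ| = 0.731
RL = −20·log₁₀|Γ| = −20·log₁₀(0.731)

RL ≈ 2.72 dB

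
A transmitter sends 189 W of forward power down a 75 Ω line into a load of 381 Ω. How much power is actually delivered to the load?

Γ = (381 − 75)/(381 + 75) = 0.671
|Γ|² = 0.45
P_refl = |Γ|²·P_inc = 85.1 W, P_del = (1 − |Γ|²)·P_inc = 104 W

P_delivered ≈ 104 W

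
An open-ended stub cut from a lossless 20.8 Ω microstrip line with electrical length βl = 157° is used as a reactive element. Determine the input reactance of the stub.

X_in ≈ 49 Ω (inductive)

tan(βl) = -0.424
For an open-ended stub, Z_in = −jZ_0·cot(βl) = −jZ_0/tan(βl)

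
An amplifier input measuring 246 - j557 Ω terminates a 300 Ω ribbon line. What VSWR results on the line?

VSWR ≈ 6.08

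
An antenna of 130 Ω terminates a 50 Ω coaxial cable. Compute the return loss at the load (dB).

RL ≈ 7.04 dB

Γ = (130 − 50)/(130 + 50) = 0.444
RL = −20·log₁₀|Γ| = −20·log₁₀(0.444)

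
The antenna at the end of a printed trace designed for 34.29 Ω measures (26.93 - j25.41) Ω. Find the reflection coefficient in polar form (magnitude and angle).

Γ ≈ 0.399 ∠ -83.6°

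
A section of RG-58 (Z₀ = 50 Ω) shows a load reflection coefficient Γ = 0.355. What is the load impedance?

Z_L ≈ 105 Ω

Z_L = Z_0·(1 + Γ)/(1 − Γ) = 50·(1.35)/(0.645)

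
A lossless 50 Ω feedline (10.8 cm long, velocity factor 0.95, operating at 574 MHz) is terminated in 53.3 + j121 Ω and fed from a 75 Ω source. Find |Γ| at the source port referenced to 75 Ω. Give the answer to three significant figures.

λ = v/f = 0.95·c / 574 MHz = 0.497 m
βl = 2π·l/λ = 2π × 0.218 = 78.3°
tan(βl) = 4.83
Z_in = Z_0·(Z_L + jZ_0·tanβl)/(Z_0 + jZ_L·tanβl) = 9.21 − j29.5 Ω
Γ_s = (Z_in − Z_s)/(Z_in + Z_s) = (-65.8 − j29.5)/(84.2 − j29.5), |Γ_s| = 0.808

|Γ| ≈ 0.808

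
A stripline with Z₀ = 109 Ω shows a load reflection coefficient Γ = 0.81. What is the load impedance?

Z_L = Z_0·(1 + Γ)/(1 − Γ) = 109·(1.81)/(0.19)

Z_L ≈ 1040 Ω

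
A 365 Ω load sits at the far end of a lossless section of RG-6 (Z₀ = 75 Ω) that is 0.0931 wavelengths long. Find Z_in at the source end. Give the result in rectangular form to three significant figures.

Z_in ≈ 46.1 − j98.9 Ω

βl = 2π × 0.0931 = 33.5°
tan(βl) = tan(33.5°) = 0.662
Z_in = Z_0·(Z_L + jZ_0·tanβl)/(Z_0 + jZ_L·tanβl)
     = 75·(365 + j49.7)/(75 + j242)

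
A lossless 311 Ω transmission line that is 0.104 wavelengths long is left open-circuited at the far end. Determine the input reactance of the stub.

βl = 2π × 0.104 = 37.4°
tan(βl) = 0.766
For an open-circuited stub, Z_in = −jZ_0·cot(βl) = −jZ_0/tan(βl)

X_in ≈ -406 Ω (capacitive)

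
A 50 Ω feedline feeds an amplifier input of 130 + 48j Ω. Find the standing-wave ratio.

Γ = (Z_L − Z_0)/(Z_L + Z_0) = (80 + j48)/(180 + j48)
|Γ| = 93.3/186 = 0.501
VSWR = (1 + |Γ|)/(1 − |Γ|) = 1.5/0.499

VSWR ≈ 3.01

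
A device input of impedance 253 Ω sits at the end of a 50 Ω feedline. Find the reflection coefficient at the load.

Γ = (Z_L − Z_0)/(Z_L + Z_0) = (253 − 50)/(253 + 50) = 203/303

Γ = 0.67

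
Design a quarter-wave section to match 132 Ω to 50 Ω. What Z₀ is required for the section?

Z_qwt = √(Z_0·R_L) = √(50 × 132) = √6600

Z_qwt ≈ 81.2 Ω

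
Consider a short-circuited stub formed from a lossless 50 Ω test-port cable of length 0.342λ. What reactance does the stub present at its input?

X_in ≈ -76.6 Ω (capacitive)

βl = 2π × 0.342 = 123°
tan(βl) = -1.53
For a short-circuited stub, Z_in = jZ_0·tan(βl)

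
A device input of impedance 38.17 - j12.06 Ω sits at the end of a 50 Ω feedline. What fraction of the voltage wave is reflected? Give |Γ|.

|Γ| ≈ 0.19

Γ = (Z_L − Z_0)/(Z_L + Z_0) = (-11.83 − j12.06)/(88.17 − j12.06)
|Γ| = 16.9/89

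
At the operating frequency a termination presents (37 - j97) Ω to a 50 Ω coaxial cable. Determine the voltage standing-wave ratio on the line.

Γ = (Z_L − Z_0)/(Z_L + Z_0) = (-13 − j97)/(87 − j97)
|Γ| = 97.9/130 = 0.751
VSWR = (1 + |Γ|)/(1 − |Γ|) = 1.75/0.249

VSWR ≈ 7.04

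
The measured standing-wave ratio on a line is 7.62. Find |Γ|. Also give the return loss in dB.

|Γ| ≈ 0.768; return loss ≈ 2.29 dB

|Γ| = (S − 1)/(S + 1) = (7.62 − 1)/(7.62 + 1) = 6.62/8.62
RL = −20·log₁₀|Γ| = −20·log₁₀(0.768)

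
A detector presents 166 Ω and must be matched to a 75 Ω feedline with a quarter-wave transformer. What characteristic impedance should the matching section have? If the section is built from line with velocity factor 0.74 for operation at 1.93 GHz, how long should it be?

Z_qwt = √(Z_0·R_L) = √(75 × 166) = √12450
λ = 0.74·c/f = 0.115 m, so l = λ/4 = 0.0288 m

Z_qwt ≈ 112 Ω; length ≈ 2.88 cm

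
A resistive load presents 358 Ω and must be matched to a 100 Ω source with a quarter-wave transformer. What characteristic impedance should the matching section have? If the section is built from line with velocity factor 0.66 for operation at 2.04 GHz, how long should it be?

Z_qwt = √(Z_0·R_L) = √(100 × 358) = √35800
λ = 0.66·c/f = 0.0971 m, so l = λ/4 = 0.0243 m

Z_qwt ≈ 189 Ω; length ≈ 2.43 cm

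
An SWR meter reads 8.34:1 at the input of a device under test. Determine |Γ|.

|Γ| ≈ 0.786

|Γ| = (S − 1)/(S + 1) = (8.34 − 1)/(8.34 + 1) = 7.34/9.34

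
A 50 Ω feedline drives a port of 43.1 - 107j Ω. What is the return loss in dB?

RL ≈ 2.43 dB

Γ = (-6.9 − j107)/(93.1 − j107), |Γ| = 0.756
RL = −20·log₁₀|Γ| = −20·log₁₀(0.756)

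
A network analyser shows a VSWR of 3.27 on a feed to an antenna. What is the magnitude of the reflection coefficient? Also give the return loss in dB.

|Γ| ≈ 0.532; return loss ≈ 5.49 dB

|Γ| = (S − 1)/(S + 1) = (3.27 − 1)/(3.27 + 1) = 2.27/4.27
RL = −20·log₁₀|Γ| = −20·log₁₀(0.532)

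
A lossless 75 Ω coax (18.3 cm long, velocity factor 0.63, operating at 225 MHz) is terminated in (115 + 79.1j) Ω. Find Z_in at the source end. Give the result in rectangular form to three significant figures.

λ = v/f = 0.63·c / 225 MHz = 0.84 m
βl = 2π·l/λ = 2π × 0.218 = 78.4°
tan(βl) = tan(78.4°) = 4.88
Z_in = Z_0·(Z_L + jZ_0·tanβl)/(Z_0 + jZ_L·tanβl)
     = 75·(115 + j445)/(-311 + j562)

Z_in ≈ 39 − j37 Ω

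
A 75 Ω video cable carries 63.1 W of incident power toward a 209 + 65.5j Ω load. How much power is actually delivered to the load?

P_delivered ≈ 46.6 W

|Γ| = |(134 + j65.5)/(284 + j65.5)| = 0.512
|Γ|² = 0.262
P_refl = |Γ|²·P_inc = 16.5 W, P_del = (1 − |Γ|²)·P_inc = 46.6 W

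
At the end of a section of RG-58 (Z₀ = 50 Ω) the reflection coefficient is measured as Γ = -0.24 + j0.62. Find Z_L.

Z_L = Z_0·(1 + Γ)/(1 − Γ) = 50·(0.76 + j0.62)/(1.24 − j0.62)

Z_L ≈ 14.5 + j32.3 Ω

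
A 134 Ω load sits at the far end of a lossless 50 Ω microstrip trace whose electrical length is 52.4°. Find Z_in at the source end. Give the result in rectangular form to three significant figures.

tan(βl) = tan(52.4°) = 1.3
Z_in = Z_0·(Z_L + jZ_0·tanβl)/(Z_0 + jZ_L·tanβl)
     = 50·(134 + j64.9)/(50 + j174)

Z_in ≈ 27.5 − j30.6 Ω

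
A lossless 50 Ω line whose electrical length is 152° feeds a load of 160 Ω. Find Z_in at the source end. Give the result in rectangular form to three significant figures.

Z_in ≈ 52.7 + j63.1 Ω

tan(βl) = tan(152°) = -0.532
Z_in = Z_0·(Z_L + jZ_0·tanβl)/(Z_0 + jZ_L·tanβl)
     = 50·(160 − j26.6)/(50 − j85.1)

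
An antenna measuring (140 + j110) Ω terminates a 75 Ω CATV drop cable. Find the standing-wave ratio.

VSWR ≈ 3.25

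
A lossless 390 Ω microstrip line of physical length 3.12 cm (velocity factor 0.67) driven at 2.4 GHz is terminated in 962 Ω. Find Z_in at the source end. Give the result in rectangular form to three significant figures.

Z_in ≈ 266 + j274 Ω

λ = v/f = 0.67·c / 2.4 GHz = 0.0838 m
βl = 2π·l/λ = 2π × 0.373 = 134°
tan(βl) = tan(134°) = -1.03
Z_in = Z_0·(Z_L + jZ_0·tanβl)/(Z_0 + jZ_L·tanβl)
     = 390·(962 − j402)/(390 − j992)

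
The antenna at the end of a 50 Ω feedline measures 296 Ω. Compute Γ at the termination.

Γ = (Z_L − Z_0)/(Z_L + Z_0) = (296 − 50)/(296 + 50) = 246/346

Γ = 0.711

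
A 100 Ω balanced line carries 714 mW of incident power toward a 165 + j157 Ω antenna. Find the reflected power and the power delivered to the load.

|Γ| = |(65 + j157)/(265 + j157)| = 0.552
|Γ|² = 0.304
P_refl = |Γ|²·P_inc = 217 mW, P_del = (1 − |Γ|²)·P_inc = 497 mW

P_reflected ≈ 217 mW; P_delivered ≈ 497 mW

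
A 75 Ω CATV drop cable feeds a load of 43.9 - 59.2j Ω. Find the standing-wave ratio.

VSWR ≈ 3.03

Γ = (Z_L − Z_0)/(Z_L + Z_0) = (-31.1 − j59.2)/(118.9 − j59.2)
|Γ| = 66.9/133 = 0.503
VSWR = (1 + |Γ|)/(1 − |Γ|) = 1.5/0.497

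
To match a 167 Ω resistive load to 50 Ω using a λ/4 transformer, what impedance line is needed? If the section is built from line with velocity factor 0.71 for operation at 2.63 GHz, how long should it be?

Z_qwt = √(Z_0·R_L) = √(50 × 167) = √8350
λ = 0.71·c/f = 0.081 m, so l = λ/4 = 0.0202 m

Z_qwt ≈ 91.4 Ω; length ≈ 2.02 cm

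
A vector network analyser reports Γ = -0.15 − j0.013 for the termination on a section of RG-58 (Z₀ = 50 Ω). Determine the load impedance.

Z_L = Z_0·(1 + Γ)/(1 − Γ) = 50·(0.85 − j0.013)/(1.15 + j0.013)

Z_L ≈ 36.9 − j0.983 Ω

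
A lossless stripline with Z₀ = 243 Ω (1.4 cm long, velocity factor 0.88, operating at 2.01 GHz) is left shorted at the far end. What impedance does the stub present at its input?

Z_in ≈ +j192 Ω

λ = v/f = 0.88·c / 2.01 GHz = 0.131 m
βl = 2π·l/λ = 2π × 0.107 = 38.4°
tan(βl) = 0.792
For a shorted stub, Z_in = jZ_0·tan(βl)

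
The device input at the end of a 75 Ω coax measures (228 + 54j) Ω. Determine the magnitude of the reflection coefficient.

|Γ| ≈ 0.527

Γ = (Z_L − Z_0)/(Z_L + Z_0) = (153 + j54)/(303 + j54)
|Γ| = 162/308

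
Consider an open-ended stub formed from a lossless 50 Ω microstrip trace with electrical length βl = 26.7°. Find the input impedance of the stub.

Z_in ≈ −j99.4 Ω

tan(βl) = 0.503
For an open-ended stub, Z_in = −jZ_0·cot(βl) = −jZ_0/tan(βl)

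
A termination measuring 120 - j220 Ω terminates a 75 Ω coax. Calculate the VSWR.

Γ = (Z_L − Z_0)/(Z_L + Z_0) = (45 − j220)/(195 − j220)
|Γ| = 225/294 = 0.764
VSWR = (1 + |Γ|)/(1 − |Γ|) = 1.76/0.236

VSWR ≈ 7.47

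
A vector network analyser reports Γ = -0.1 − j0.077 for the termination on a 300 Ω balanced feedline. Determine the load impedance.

Z_L = Z_0·(1 + Γ)/(1 − Γ) = 300·(0.9 − j0.077)/(1.1 + j0.077)

Z_L ≈ 243 − j38 Ω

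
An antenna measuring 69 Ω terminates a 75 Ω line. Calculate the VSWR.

VSWR ≈ 1.09

For a purely resistive load, VSWR = R_L/Z_0 or Z_0/R_L (whichever > 1) = 75/69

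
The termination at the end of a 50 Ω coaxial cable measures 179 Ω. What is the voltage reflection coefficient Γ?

Γ = (Z_L − Z_0)/(Z_L + Z_0) = (179 − 50)/(179 + 50) = 129/229

Γ = 0.563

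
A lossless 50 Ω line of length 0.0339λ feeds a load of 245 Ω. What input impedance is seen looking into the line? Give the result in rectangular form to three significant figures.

Z_in ≈ 121 − j117 Ω

βl = 2π × 0.0339 = 12.2°
tan(βl) = tan(12.2°) = 0.216
Z_in = Z_0·(Z_L + jZ_0·tanβl)/(Z_0 + jZ_L·tanβl)
     = 50·(245 + j10.8)/(50 + j53)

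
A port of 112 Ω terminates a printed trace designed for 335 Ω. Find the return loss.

RL ≈ 6.04 dB

Γ = (112 − 335)/(112 + 335) = -0.499
RL = −20·log₁₀|Γ| = −20·log₁₀(0.499)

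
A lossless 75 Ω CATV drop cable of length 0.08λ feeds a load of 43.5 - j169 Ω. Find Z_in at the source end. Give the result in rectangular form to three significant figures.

βl = 2π × 0.08 = 28.8°
tan(βl) = tan(28.8°) = 0.55
Z_in = Z_0·(Z_L + jZ_0·tanβl)/(Z_0 + jZ_L·tanβl)
     = 75·(43.5 − j128)/(168 + j23.9)

Z_in ≈ 11.1 − j58.6 Ω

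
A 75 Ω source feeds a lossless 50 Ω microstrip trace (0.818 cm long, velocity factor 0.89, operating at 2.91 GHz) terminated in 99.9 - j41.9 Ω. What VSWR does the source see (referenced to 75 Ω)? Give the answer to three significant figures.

λ = v/f = 0.89·c / 2.91 GHz = 0.0918 m
βl = 2π·l/λ = 2π × 0.0892 = 32.1°
tan(βl) = 0.627
Z_in = Z_0·(Z_L + jZ_0·tanβl)/(Z_0 + jZ_L·tanβl) = 35.7 − j36.2 Ω
Γ_s = (Z_in − Z_s)/(Z_in + Z_s) = (-39.3 − j36.2)/(111 − j36.2), |Γ_s| = 0.459
VSWR = (1 + |Γ_s|)/(1 − |Γ_s|)

VSWR ≈ 2.7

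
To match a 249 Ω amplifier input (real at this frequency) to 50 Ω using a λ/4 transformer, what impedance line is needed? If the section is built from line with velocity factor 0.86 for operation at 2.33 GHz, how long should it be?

Z_qwt ≈ 112 Ω; length ≈ 2.77 cm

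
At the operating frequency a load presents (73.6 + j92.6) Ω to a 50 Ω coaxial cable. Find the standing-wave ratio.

Γ = (Z_L − Z_0)/(Z_L + Z_0) = (23.6 + j92.6)/(123.6 + j92.6)
|Γ| = 95.6/154 = 0.619
VSWR = (1 + |Γ|)/(1 − |Γ|) = 1.62/0.381

VSWR ≈ 4.25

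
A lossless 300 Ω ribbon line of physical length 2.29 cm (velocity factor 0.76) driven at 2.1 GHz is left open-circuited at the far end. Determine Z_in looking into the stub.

Z_in ≈ −j75.2 Ω

λ = v/f = 0.76·c / 2.1 GHz = 0.109 m
βl = 2π·l/λ = 2π × 0.211 = 75.9°
tan(βl) = 3.99
For an open-circuited stub, Z_in = −jZ_0·cot(βl) = −jZ_0/tan(βl)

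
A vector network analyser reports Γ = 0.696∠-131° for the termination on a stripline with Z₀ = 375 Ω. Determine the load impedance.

Z_L ≈ 80.6 − j164 Ω

Z_L = Z_0·(1 + Γ)/(1 − Γ) = 375·(0.543 − j0.525)/(1.46 + j0.525)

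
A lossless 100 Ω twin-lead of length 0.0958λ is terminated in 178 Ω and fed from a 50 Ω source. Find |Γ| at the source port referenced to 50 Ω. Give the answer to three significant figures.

|Γ| ≈ 0.489

βl = 2π × 0.0958 = 34.5°
tan(βl) = 0.687
Z_in = Z_0·(Z_L + jZ_0·tanβl)/(Z_0 + jZ_L·tanβl) = 105 − j59.7 Ω
Γ_s = (Z_in − Z_s)/(Z_in + Z_s) = (55 − j59.7)/(155 − j59.7), |Γ_s| = 0.489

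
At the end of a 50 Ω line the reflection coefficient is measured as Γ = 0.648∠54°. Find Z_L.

Z_L = Z_0·(1 + Γ)/(1 − Γ) = 50·(1.38 + j0.524)/(0.619 − j0.524)

Z_L ≈ 44.1 + j79.7 Ω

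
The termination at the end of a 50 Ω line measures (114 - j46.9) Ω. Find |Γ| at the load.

|Γ| ≈ 0.465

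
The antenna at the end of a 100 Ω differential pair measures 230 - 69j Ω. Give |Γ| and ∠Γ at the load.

Γ ≈ 0.437 ∠ -16.1°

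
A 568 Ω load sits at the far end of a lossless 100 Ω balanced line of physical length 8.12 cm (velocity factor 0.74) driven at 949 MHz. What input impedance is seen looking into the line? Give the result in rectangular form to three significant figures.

λ = v/f = 0.74·c / 949 MHz = 0.234 m
βl = 2π·l/λ = 2π × 0.347 = 125°
tan(βl) = tan(125°) = -1.43
Z_in = Z_0·(Z_L + jZ_0·tanβl)/(Z_0 + jZ_L·tanβl)
     = 100·(568 − j143)/(100 − j812)

Z_in ≈ 25.8 + j66.7 Ω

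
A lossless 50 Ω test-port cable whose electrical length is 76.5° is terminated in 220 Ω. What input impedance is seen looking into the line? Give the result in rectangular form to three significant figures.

tan(βl) = tan(76.5°) = 4.17
Z_in = Z_0·(Z_L + jZ_0·tanβl)/(Z_0 + jZ_L·tanβl)
     = 50·(220 + j208)/(50 + j916)

Z_in ≈ 12 − j11.4 Ω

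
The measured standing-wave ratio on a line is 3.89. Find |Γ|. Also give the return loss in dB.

|Γ| = (S − 1)/(S + 1) = (3.89 − 1)/(3.89 + 1) = 2.89/4.89
RL = −20·log₁₀|Γ| = −20·log₁₀(0.591)

|Γ| ≈ 0.591; return loss ≈ 4.57 dB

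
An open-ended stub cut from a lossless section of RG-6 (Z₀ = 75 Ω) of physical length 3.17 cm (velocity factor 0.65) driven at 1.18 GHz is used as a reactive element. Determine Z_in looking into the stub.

λ = v/f = 0.65·c / 1.18 GHz = 0.165 m
βl = 2π·l/λ = 2π × 0.192 = 69.1°
tan(βl) = 2.61
For an open-ended stub, Z_in = −jZ_0·cot(βl) = −jZ_0/tan(βl)

Z_in ≈ −j28.7 Ω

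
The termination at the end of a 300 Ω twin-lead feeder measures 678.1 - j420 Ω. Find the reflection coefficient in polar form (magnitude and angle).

Γ = (Z_L − Z_0)/(Z_L + Z_0) = (378.1 − j420)/(978.1 − j420)
|Γ| = 565/1060 = 0.531

Γ ≈ 0.531 ∠ -24.8°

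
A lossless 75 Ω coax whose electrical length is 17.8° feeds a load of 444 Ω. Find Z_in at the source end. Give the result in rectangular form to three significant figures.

tan(βl) = tan(17.8°) = 0.321
Z_in = Z_0·(Z_L + jZ_0·tanβl)/(Z_0 + jZ_L·tanβl)
     = 75·(444 + j24.1)/(75 + j143)

Z_in ≈ 106 − j178 Ω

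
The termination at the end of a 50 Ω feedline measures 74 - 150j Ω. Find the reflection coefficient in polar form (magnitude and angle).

Γ = (Z_L − Z_0)/(Z_L + Z_0) = (24 − j150)/(124 − j150)
|Γ| = 152/195 = 0.781

Γ ≈ 0.781 ∠ -30.5°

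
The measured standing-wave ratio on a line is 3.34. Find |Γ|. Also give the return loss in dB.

|Γ| ≈ 0.539; return loss ≈ 5.37 dB

|Γ| = (S − 1)/(S + 1) = (3.34 − 1)/(3.34 + 1) = 2.34/4.34
RL = −20·log₁₀|Γ| = −20·log₁₀(0.539)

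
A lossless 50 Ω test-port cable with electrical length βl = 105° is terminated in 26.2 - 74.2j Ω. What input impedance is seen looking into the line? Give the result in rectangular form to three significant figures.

Z_in ≈ 16 + j50.6 Ω

tan(βl) = tan(105°) = -3.73
Z_in = Z_0·(Z_L + jZ_0·tanβl)/(Z_0 + jZ_L·tanβl)
     = 50·(26.2 − j261)/(-227 − j97.8)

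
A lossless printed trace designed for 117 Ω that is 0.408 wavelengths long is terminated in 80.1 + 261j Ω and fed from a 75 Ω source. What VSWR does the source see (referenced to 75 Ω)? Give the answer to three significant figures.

VSWR ≈ 8.71

βl = 2π × 0.408 = 147°
tan(βl) = -0.652
Z_in = Z_0·(Z_L + jZ_0·tanβl)/(Z_0 + jZ_L·tanβl) = 18.3 + j78.5 Ω
Γ_s = (Z_in − Z_s)/(Z_in + Z_s) = (-56.7 + j78.5)/(93.3 + j78.5), |Γ_s| = 0.794
VSWR = (1 + |Γ_s|)/(1 − |Γ_s|)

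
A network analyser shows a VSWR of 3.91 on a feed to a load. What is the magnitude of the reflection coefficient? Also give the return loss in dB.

|Γ| ≈ 0.593; return loss ≈ 4.54 dB

|Γ| = (S − 1)/(S + 1) = (3.91 − 1)/(3.91 + 1) = 2.91/4.91
RL = −20·log₁₀|Γ| = −20·log₁₀(0.593)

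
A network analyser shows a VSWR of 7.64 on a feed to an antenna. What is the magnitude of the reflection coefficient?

|Γ| ≈ 0.769

|Γ| = (S − 1)/(S + 1) = (7.64 − 1)/(7.64 + 1) = 6.64/8.64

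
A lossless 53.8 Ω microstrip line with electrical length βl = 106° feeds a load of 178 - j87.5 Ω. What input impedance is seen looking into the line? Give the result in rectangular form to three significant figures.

Z_in ≈ 15.1 + j21.5 Ω

tan(βl) = tan(106°) = -3.49
Z_in = Z_0·(Z_L + jZ_0·tanβl)/(Z_0 + jZ_L·tanβl)
     = 53.8·(178 − j275)/(-251 − j621)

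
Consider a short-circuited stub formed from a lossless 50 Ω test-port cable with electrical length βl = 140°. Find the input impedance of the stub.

tan(βl) = -0.839
For a short-circuited stub, Z_in = jZ_0·tan(βl)

Z_in ≈ −j42 Ω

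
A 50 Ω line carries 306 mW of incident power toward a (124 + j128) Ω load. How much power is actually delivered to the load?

|Γ| = |(74 + j128)/(174 + j128)| = 0.684
|Γ|² = 0.468
P_refl = |Γ|²·P_inc = 143 mW, P_del = (1 − |Γ|²)·P_inc = 163 mW

P_delivered ≈ 163 mW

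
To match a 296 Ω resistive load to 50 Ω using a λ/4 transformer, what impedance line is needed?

Z_qwt ≈ 122 Ω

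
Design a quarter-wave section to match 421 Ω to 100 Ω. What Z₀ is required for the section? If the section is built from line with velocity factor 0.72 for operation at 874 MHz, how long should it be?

Z_qwt ≈ 205 Ω; length ≈ 6.18 cm

Z_qwt = √(Z_0·R_L) = √(100 × 421) = √42100
λ = 0.72·c/f = 0.247 m, so l = λ/4 = 0.0618 m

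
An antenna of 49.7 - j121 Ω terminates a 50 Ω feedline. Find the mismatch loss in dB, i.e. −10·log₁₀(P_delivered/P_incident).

Γ = (-0.3 − j121)/(99.7 − j121), |Γ| = 0.772
|Γ|² = 0.596, so P_del/P_inc = 1 − |Γ|² = 0.404
ML = −10·log₁₀(1 − |Γ|²)

mismatch loss ≈ 3.93 dB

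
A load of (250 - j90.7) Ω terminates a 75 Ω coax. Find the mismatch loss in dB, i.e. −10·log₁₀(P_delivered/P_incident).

Γ = (175 − j90.7)/(325 − j90.7), |Γ| = 0.584
|Γ|² = 0.341, so P_del/P_inc = 1 − |Γ|² = 0.659
ML = −10·log₁₀(1 − |Γ|²)

mismatch loss ≈ 1.81 dB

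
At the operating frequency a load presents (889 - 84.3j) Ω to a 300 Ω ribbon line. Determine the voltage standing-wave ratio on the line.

VSWR ≈ 2.99

Γ = (Z_L − Z_0)/(Z_L + Z_0) = (589 − j84.3)/(1189 − j84.3)
|Γ| = 595/1190 = 0.499
VSWR = (1 + |Γ|)/(1 − |Γ|) = 1.5/0.501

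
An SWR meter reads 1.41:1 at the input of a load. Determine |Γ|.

|Γ| ≈ 0.17

|Γ| = (S − 1)/(S + 1) = (1.41 − 1)/(1.41 + 1) = 0.41/2.41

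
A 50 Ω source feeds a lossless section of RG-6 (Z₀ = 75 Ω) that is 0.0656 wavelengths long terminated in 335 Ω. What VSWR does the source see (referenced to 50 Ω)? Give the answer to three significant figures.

βl = 2π × 0.0656 = 23.6°
tan(βl) = 0.437
Z_in = Z_0·(Z_L + jZ_0·tanβl)/(Z_0 + jZ_L·tanβl) = 82.9 − j129 Ω
Γ_s = (Z_in − Z_s)/(Z_in + Z_s) = (32.9 − j129)/(133 − j129), |Γ_s| = 0.719
VSWR = (1 + |Γ_s|)/(1 − |Γ_s|)

VSWR ≈ 6.12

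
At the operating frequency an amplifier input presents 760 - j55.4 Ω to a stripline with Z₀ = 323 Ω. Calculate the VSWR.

Γ = (Z_L − Z_0)/(Z_L + Z_0) = (437 − j55.4)/(1083 − j55.4)
|Γ| = 440/1080 = 0.406
VSWR = (1 + |Γ|)/(1 − |Γ|) = 1.41/0.594

VSWR ≈ 2.37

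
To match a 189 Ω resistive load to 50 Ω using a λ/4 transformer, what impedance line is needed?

Z_qwt = √(Z_0·R_L) = √(50 × 189) = √9450

Z_qwt ≈ 97.2 Ω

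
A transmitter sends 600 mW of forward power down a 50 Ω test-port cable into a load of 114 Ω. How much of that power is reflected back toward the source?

Γ = (114 − 50)/(114 + 50) = 0.39
|Γ|² = 0.152
P_refl = |Γ|²·P_inc = 91.4 mW, P_del = (1 − |Γ|²)·P_inc = 509 mW

P_reflected ≈ 91.4 mW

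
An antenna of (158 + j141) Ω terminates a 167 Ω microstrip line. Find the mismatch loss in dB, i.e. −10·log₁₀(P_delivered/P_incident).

Γ = (-9 + j141)/(325 + j141), |Γ| = 0.399
|Γ|² = 0.159, so P_del/P_inc = 1 − |Γ|² = 0.841
ML = −10·log₁₀(1 − |Γ|²)

mismatch loss ≈ 0.752 dB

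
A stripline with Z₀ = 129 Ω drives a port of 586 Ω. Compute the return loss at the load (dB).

Γ = (586 − 129)/(586 + 129) = 0.639
RL = −20·log₁₀|Γ| = −20·log₁₀(0.639)

RL ≈ 3.89 dB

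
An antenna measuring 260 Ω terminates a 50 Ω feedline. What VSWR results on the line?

Γ = (260 − 50)/(260 + 50) = 0.677
VSWR = (1 + 0.677)/(1 − 0.677)

VSWR ≈ 5.2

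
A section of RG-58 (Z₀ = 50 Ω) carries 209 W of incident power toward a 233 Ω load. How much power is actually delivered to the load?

P_delivered ≈ 122 W

Γ = (233 − 50)/(233 + 50) = 0.647
|Γ|² = 0.418
P_refl = |Γ|²·P_inc = 87.4 W, P_del = (1 − |Γ|²)·P_inc = 122 W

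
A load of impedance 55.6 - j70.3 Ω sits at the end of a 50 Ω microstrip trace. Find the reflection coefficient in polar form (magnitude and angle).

Γ ≈ 0.556 ∠ -51.8°

Γ = (Z_L − Z_0)/(Z_L + Z_0) = (5.6 − j70.3)/(105.6 − j70.3)
|Γ| = 70.5/127 = 0.556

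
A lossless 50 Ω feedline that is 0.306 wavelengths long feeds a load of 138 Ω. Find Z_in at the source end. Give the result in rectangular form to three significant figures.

Z_in ≈ 20.2 + j15.7 Ω

βl = 2π × 0.306 = 110°
tan(βl) = tan(110°) = -2.72
Z_in = Z_0·(Z_L + jZ_0·tanβl)/(Z_0 + jZ_L·tanβl)
     = 50·(138 − j136)/(50 − j376)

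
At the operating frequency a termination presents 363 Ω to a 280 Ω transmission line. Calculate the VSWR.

For a purely resistive load, VSWR = R_L/Z_0 or Z_0/R_L (whichever > 1) = 363/280

VSWR ≈ 1.3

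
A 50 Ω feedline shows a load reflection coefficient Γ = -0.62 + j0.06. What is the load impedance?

Z_L ≈ 11.6 + j2.28 Ω

Z_L = Z_0·(1 + Γ)/(1 − Γ) = 50·(0.38 + j0.06)/(1.62 − j0.06)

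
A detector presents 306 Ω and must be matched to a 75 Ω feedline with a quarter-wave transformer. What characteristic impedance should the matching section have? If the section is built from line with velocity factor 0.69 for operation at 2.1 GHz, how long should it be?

Z_qwt ≈ 151 Ω; length ≈ 2.46 cm

Z_qwt = √(Z_0·R_L) = √(75 × 306) = √22950
λ = 0.69·c/f = 0.0986 m, so l = λ/4 = 0.0246 m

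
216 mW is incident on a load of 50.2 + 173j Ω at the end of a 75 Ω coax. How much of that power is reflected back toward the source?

P_reflected ≈ 145 mW

|Γ| = |(-24.8 + j173)/(125.2 + j173)| = 0.818
|Γ|² = 0.67
P_refl = |Γ|²·P_inc = 145 mW, P_del = (1 − |Γ|²)·P_inc = 71.3 mW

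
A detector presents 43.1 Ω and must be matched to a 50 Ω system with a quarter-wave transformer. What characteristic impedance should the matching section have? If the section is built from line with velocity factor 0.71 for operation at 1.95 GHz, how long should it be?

Z_qwt ≈ 46.4 Ω; length ≈ 2.73 cm

Z_qwt = √(Z_0·R_L) = √(50 × 43.1) = √2155
λ = 0.71·c/f = 0.109 m, so l = λ/4 = 0.0273 m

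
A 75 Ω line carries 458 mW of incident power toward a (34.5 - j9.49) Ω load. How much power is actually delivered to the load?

P_delivered ≈ 392 mW

|Γ| = |(-40.5 − j9.49)/(109.5 − j9.49)| = 0.378
|Γ|² = 0.143
P_refl = |Γ|²·P_inc = 65.6 mW, P_del = (1 − |Γ|²)·P_inc = 392 mW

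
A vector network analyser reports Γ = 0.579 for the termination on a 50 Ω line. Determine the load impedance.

Z_L = Z_0·(1 + Γ)/(1 − Γ) = 50·(1.58)/(0.421)

Z_L ≈ 188 Ω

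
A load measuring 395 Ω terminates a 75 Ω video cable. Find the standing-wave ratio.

Γ = (395 − 75)/(395 + 75) = 0.681
VSWR = (1 + 0.681)/(1 − 0.681)

VSWR ≈ 5.27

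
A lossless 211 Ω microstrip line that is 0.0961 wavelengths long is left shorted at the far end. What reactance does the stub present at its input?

βl = 2π × 0.0961 = 34.6°
tan(βl) = 0.69
For a shorted stub, Z_in = jZ_0·tan(βl)

X_in ≈ 146 Ω (inductive)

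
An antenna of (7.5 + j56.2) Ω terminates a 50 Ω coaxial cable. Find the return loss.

Γ = (-42.5 + j56.2)/(57.5 + j56.2), |Γ| = 0.876
RL = −20·log₁₀|Γ| = −20·log₁₀(0.876)

RL ≈ 1.15 dB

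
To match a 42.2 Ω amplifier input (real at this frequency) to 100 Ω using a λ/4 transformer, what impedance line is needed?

Z_qwt = √(Z_0·R_L) = √(100 × 42.2) = √4220

Z_qwt ≈ 65 Ω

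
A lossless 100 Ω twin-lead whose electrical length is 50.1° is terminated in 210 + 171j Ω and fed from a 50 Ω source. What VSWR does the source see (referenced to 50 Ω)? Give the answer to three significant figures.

tan(βl) = 1.2
Z_in = Z_0·(Z_L + jZ_0·tanβl)/(Z_0 + jZ_L·tanβl) = 69 − j112 Ω
Γ_s = (Z_in − Z_s)/(Z_in + Z_s) = (19 − j112)/(119 − j112), |Γ_s| = 0.696
VSWR = (1 + |Γ_s|)/(1 − |Γ_s|)

VSWR ≈ 5.58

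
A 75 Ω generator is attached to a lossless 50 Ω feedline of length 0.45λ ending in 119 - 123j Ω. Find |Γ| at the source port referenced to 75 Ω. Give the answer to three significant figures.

|Γ| ≈ 0.553

βl = 2π × 0.45 = 162°
tan(βl) = -0.325
Z_in = Z_0·(Z_L + jZ_0·tanβl)/(Z_0 + jZ_L·tanβl) = 206 + j100 Ω
Γ_s = (Z_in − Z_s)/(Z_in + Z_s) = (131 + j100)/(281 + j100), |Γ_s| = 0.553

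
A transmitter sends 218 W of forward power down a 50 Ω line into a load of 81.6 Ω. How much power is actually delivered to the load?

P_delivered ≈ 205 W

Γ = (81.6 − 50)/(81.6 + 50) = 0.24
|Γ|² = 0.0577
P_refl = |Γ|²·P_inc = 12.6 W, P_del = (1 − |Γ|²)·P_inc = 205 W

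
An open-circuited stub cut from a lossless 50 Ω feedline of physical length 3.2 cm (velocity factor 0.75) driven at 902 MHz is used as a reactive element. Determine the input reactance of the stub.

X_in ≈ -48 Ω (capacitive)

λ = v/f = 0.75·c / 902 MHz = 0.249 m
βl = 2π·l/λ = 2π × 0.128 = 46.2°
tan(βl) = 1.04
For an open-circuited stub, Z_in = −jZ_0·cot(βl) = −jZ_0/tan(βl)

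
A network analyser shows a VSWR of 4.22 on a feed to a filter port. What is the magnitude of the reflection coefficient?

|Γ| ≈ 0.617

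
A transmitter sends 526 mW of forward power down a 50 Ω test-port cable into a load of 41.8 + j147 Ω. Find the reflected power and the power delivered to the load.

P_reflected ≈ 380 mW; P_delivered ≈ 146 mW

|Γ| = |(-8.2 + j147)/(91.8 + j147)| = 0.85
|Γ|² = 0.722
P_refl = |Γ|²·P_inc = 380 mW, P_del = (1 − |Γ|²)·P_inc = 146 mW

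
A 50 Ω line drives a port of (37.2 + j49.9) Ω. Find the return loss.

Γ = (-12.8 + j49.9)/(87.2 + j49.9), |Γ| = 0.513
RL = −20·log₁₀|Γ| = −20·log₁₀(0.513)

RL ≈ 5.8 dB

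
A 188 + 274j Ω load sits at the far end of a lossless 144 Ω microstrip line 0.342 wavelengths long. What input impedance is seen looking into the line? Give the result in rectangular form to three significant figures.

βl = 2π × 0.342 = 123°
tan(βl) = tan(123°) = -1.53
Z_in = Z_0·(Z_L + jZ_0·tanβl)/(Z_0 + jZ_L·tanβl)
     = 144·(188 + j53.3)/(564 − j288)

Z_in ≈ 32.6 + j30.2 Ω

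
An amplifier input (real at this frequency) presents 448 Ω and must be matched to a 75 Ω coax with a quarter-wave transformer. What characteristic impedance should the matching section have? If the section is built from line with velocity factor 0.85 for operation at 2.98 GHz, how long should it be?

Z_qwt = √(Z_0·R_L) = √(75 × 448) = √33600
λ = 0.85·c/f = 0.0856 m, so l = λ/4 = 0.0214 m

Z_qwt ≈ 183 Ω; length ≈ 2.14 cm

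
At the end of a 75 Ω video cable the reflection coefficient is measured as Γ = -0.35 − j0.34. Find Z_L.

Z_L ≈ 29.5 − j26.3 Ω

Z_L = Z_0·(1 + Γ)/(1 − Γ) = 75·(0.65 − j0.34)/(1.35 + j0.34)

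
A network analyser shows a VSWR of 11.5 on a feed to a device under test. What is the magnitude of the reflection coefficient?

|Γ| ≈ 0.84

|Γ| = (S − 1)/(S + 1) = (11.5 − 1)/(11.5 + 1) = 10.5/12.5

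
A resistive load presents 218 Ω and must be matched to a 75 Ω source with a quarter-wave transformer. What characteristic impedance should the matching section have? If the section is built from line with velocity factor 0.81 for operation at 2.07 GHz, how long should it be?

Z_qwt = √(Z_0·R_L) = √(75 × 218) = √16350
λ = 0.81·c/f = 0.117 m, so l = λ/4 = 0.0293 m

Z_qwt ≈ 128 Ω; length ≈ 2.93 cm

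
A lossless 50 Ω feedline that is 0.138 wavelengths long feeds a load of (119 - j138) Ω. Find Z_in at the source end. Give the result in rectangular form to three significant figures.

βl = 2π × 0.138 = 49.7°
tan(βl) = tan(49.7°) = 1.18
Z_in = Z_0·(Z_L + jZ_0·tanβl)/(Z_0 + jZ_L·tanβl)
     = 50·(119 − j79.1)/(213 + j140)

Z_in ≈ 11 − j25.8 Ω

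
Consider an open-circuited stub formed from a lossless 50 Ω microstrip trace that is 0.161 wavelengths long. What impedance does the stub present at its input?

βl = 2π × 0.161 = 58°
tan(βl) = 1.6
For an open-circuited stub, Z_in = −jZ_0·cot(βl) = −jZ_0/tan(βl)

Z_in ≈ −j31.3 Ω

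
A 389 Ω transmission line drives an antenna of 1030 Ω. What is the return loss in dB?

RL ≈ 6.9 dB

Γ = (1030 − 389)/(1030 + 389) = 0.452
RL = −20·log₁₀|Γ| = −20·log₁₀(0.452)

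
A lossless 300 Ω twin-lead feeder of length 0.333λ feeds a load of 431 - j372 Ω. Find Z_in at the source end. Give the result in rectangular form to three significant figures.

βl = 2π × 0.333 = 120°
tan(βl) = tan(120°) = -1.74
Z_in = Z_0·(Z_L + jZ_0·tanβl)/(Z_0 + jZ_L·tanβl)
     = 300·(431 − j894)/(-347 − j750)

Z_in ≈ 229 + j278 Ω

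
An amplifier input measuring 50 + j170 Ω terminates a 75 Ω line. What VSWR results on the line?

Γ = (Z_L − Z_0)/(Z_L + Z_0) = (-25 + j170)/(125 + j170)
|Γ| = 172/211 = 0.814
VSWR = (1 + |Γ|)/(1 − |Γ|) = 1.81/0.186

VSWR ≈ 9.77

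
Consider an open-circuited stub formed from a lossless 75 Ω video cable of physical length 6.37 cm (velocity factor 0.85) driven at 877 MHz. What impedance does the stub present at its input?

Z_in ≈ −j14.8 Ω

λ = v/f = 0.85·c / 877 MHz = 0.291 m
βl = 2π·l/λ = 2π × 0.219 = 78.9°
tan(βl) = 5.08
For an open-circuited stub, Z_in = −jZ_0·cot(βl) = −jZ_0/tan(βl)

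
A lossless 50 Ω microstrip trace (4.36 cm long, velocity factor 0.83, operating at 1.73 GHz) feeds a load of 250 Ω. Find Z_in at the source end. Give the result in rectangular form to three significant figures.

λ = v/f = 0.83·c / 1.73 GHz = 0.144 m
βl = 2π·l/λ = 2π × 0.303 = 109°
tan(βl) = tan(109°) = -2.9
Z_in = Z_0·(Z_L + jZ_0·tanβl)/(Z_0 + jZ_L·tanβl)
     = 50·(250 − j145)/(50 − j724)

Z_in ≈ 11.1 + j16.5 Ω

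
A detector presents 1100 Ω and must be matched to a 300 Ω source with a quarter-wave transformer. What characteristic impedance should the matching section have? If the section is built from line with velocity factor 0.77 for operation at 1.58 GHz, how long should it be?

Z_qwt = √(Z_0·R_L) = √(300 × 1100) = √330000
λ = 0.77·c/f = 0.146 m, so l = λ/4 = 0.0366 m

Z_qwt ≈ 574 Ω; length ≈ 3.66 cm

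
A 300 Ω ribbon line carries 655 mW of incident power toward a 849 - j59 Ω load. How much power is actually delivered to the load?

|Γ| = |(549 − j59)/(1149 − j59)| = 0.48
|Γ|² = 0.23
P_refl = |Γ|²·P_inc = 151 mW, P_del = (1 − |Γ|²)·P_inc = 504 mW

P_delivered ≈ 504 mW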